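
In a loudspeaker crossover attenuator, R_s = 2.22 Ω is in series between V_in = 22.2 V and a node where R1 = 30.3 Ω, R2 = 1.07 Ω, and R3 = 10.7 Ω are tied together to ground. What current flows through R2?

I ≈ 6.18 A

Combine the parallel branches: R_p = (1/30.3 + 1/1.07 + 1/10.7)⁻¹ = 0.9425 Ω.
Node voltage V_A = V_in · R_p/(R_s + R_p) = 22.2 × 0.2980 = 6.616 V.
Branch current I = V_A/R2 = 6.616/1.07 = 6.183 A.
(Check via current divider: I_total = 7.020 A; share G_k/ΣG = 0.8808 → same result.)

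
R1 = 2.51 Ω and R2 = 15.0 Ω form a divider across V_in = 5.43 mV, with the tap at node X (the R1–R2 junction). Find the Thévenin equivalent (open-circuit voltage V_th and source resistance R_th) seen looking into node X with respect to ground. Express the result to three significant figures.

V_th ≈ 4.65 mV, R_th ≈ 2.15 Ω

Open-circuit (no load on X): V_th = V_in · R2/(R1 + R2) = 5.43 × 15.0/(2.510 + 15.0) = 4.652 mV.
With V_in suppressed (replaced by a short), R_th = R1 ‖ R2 = (2.510 × 15.0)/(2.510 + 15.0) = 2.150 Ω.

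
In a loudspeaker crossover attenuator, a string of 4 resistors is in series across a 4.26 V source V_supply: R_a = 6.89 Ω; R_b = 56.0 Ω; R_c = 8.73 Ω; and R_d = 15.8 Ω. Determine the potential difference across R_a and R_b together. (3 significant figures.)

V ≈ 3.06 V

Total series resistance ΣR = 6.89 + 56.0 + 8.73 + 15.8 = 87.42 Ω.
R_{R_a..R_b} = 6.89 + 56.0 = 62.89 Ω.
By the voltage-divider rule, V = 4.26 × 62.89/87.42 = 3.065 V.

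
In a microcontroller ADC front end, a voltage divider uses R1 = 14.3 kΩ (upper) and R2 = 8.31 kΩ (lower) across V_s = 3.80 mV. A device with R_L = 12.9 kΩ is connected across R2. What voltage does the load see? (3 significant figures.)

V_out ≈ 0.992 mV

First combine the lower leg with the load: R2 ‖ R_L = 5.054 kΩ.
Voltage divider with the loaded lower leg: V_out = 3.80 × 5.054/(14.3 + 5.054) = 3.80 × 0.2611 = 0.9923 mV.
(Unloaded it would be 1.40 mV; the load pulls it down.)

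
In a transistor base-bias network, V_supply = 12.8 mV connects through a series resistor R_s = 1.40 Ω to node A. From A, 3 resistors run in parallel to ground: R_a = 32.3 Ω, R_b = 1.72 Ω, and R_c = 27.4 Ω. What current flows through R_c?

Combine the parallel branches: R_p = (1/32.3 + 1/1.72 + 1/27.4)⁻¹ = 1.541 Ω.
Node voltage V_A = V_supply · R_p/(R_s + R_p) = 12.8 × 0.5240 = 6.707 mV.
I(R_c) = V_A / R_c = 6.707/27.4 = 0.2448 mA.

I ≈ 0.245 mA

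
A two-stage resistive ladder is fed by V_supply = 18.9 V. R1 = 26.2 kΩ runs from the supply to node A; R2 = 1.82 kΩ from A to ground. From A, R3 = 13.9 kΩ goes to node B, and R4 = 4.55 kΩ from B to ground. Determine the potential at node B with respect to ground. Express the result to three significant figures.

V_B ≈ 0.277 V

The second stage (R3 + R4 = 18.45 kΩ) loads node A in parallel with R2.
Effective lower resistance at A: R2 ‖ 18.45 = 1.657 kΩ.
So V_A = 18.9 × 0.05947 = 1.124 V.
V_B = V_A × 0.2466 = 0.2772 V.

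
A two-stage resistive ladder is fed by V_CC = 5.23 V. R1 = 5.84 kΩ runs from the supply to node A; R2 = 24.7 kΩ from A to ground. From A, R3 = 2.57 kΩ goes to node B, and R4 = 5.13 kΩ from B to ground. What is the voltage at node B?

V_B ≈ 1.75 V

Node A sees R2 in parallel with the series input of stage 2, R3 + R4 = 7.700 kΩ.
Effective lower resistance at A: R2 ‖ 7.700 = 5.870 kΩ.
So V_A = 5.23 × 0.5013 = 2.622 V.
Stage 2 is unloaded, so V_B = V_A · R4/(R3+R4) = 2.622 × 5.13/7.700 = 1.747 V.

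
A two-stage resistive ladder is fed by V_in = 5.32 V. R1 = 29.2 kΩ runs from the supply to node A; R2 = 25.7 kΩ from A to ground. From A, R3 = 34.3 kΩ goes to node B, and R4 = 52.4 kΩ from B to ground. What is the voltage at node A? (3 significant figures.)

Node A sees R2 in parallel with the series input of stage 2, R3 + R4 = 86.70 kΩ.
Effective lower resistance at A: R2 ‖ 86.70 = 19.82 kΩ.
So V_A = 5.32 × 0.4044 = 2.151 V.

V_A ≈ 2.15 V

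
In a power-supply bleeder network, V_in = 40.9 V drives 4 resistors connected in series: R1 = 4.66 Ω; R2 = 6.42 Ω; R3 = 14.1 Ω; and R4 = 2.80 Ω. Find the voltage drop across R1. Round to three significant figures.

V ≈ 6.81 V

Series total: ΣR = 4.66 + 6.42 + 14.1 + 2.80 = 27.98 Ω.
Voltage divider: V = V_in · (4.660 / 27.98) = 40.9 × 0.1665 = 6.812 V.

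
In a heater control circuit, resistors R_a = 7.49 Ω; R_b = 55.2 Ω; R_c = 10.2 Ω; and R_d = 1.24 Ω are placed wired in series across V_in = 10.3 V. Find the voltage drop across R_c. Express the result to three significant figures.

V ≈ 1.42 V

ΣR = 7.49 + 55.2 + 10.2 + 1.24 = 74.13 Ω.
V = V_in · R/ΣR = 10.3 × 0.1376 = 1.417 V.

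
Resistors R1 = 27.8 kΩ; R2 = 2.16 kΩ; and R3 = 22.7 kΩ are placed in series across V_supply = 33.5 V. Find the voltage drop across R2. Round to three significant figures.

Total series resistance ΣR = 27.8 + 2.16 + 22.7 = 52.66 kΩ.
V = V_supply · R/ΣR = 33.5 × 0.04102 = 1.374 V.

V ≈ 1.37 V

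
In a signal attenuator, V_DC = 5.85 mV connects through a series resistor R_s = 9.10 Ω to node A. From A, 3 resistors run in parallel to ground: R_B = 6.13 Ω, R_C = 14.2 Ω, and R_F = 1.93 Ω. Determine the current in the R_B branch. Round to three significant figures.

Equivalent of the parallel group: R_p = 1.330 Ω.
V_A by voltage divider: V_A = 5.85 × 1.330/(9.10 + 1.330) = 0.7461 mV.
I(R_B) = V_A / R_B = 0.7461/6.13 = 0.1217 mA.
(Equivalently: I_total = 0.5609 mA, then current-divider fraction G_k/ΣG = 0.2170.)

I ≈ 0.122 mA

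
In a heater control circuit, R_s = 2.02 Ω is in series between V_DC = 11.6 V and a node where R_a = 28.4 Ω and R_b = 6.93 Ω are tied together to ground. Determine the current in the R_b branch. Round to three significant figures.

I ≈ 1.23 A

Combine the parallel branches: R_p = (1/28.4 + 1/6.93)⁻¹ = 5.571 Ω.
V_A = 11.6 × 5.571/7.591 = 8.513 V.
Branch current I = V_A/R_b = 8.513/6.93 = 1.228 A.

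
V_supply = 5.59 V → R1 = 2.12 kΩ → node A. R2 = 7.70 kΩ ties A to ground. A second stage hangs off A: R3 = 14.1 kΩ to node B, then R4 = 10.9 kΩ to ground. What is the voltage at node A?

Looking into the second stage from A: R3 + R4 = 25.00 kΩ appears in parallel with R2.
R2 ‖ (R3+R4) = 5.887 kΩ.
So V_A = 5.59 × 0.7352 = 4.110 V.

V_A ≈ 4.11 V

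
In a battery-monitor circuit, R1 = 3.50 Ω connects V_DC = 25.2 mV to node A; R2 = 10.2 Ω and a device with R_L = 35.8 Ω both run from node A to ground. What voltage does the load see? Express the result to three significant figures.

V_out ≈ 17.5 mV

First combine the lower leg with the load: R2 ‖ R_L = 7.938 Ω.
Voltage divider with the loaded lower leg: V_out = 25.2 × 7.938/(3.50 + 7.938) = 25.2 × 0.6940 = 17.49 mV.
(Unloaded it would be 18.8 mV; the load pulls it down.)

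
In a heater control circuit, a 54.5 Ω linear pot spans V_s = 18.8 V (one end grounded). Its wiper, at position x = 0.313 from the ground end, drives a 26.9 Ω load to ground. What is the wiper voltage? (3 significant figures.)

The pot divides into 37.44 Ω above the wiper and 17.06 Ω below.
Lower segment in parallel with the load: 17.06 ‖ 26.9 = 10.44 Ω.
Then V_out = V_s · 10.44/(37.44 + 10.44) = 4.099 V.

V_out ≈ 4.10 V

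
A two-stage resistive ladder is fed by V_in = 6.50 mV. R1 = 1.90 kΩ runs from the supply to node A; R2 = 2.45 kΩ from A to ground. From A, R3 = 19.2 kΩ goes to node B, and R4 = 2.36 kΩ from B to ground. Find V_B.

Node A sees R2 in parallel with the series input of stage 2, R3 + R4 = 21.56 kΩ.
Effective lower resistance at A: R2 ‖ 21.56 = 2.200 kΩ.
V_A = 6.50 × 2.200/(1.90 + 2.200) = 3.488 mV.
Then the unloaded second divider: V_B = V_A × R4/(R3+R4) = 3.488 × 0.1095 = 0.3818 mV.

V_B ≈ 0.382 mV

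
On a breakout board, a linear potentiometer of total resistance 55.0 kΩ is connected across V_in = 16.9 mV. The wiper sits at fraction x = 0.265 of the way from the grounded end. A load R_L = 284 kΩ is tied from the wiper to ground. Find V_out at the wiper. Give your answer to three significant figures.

Split the track: R_lower = x·R_p = 14.58 kΩ, R_upper = (1−x)·R_p = 40.42 kΩ.
Lower segment in parallel with the load: 14.58 ‖ 284 = 13.86 kΩ.
Then V_out = V_in · 13.86/(40.42 + 13.86) = 4.316 mV.

V_out ≈ 4.32 mV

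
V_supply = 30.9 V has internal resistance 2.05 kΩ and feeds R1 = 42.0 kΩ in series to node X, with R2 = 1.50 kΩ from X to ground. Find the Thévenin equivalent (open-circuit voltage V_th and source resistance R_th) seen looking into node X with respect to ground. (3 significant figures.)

V_th ≈ 1.02 V, R_th ≈ 1.45 kΩ

R1' = 2.05 + 42.0 = 44.05 kΩ (source resistance + R1).
V_th is the unloaded tap voltage: V_supply · R2/(R1'+R2) = 30.9 × 0.03293 = 1.018 V.
Zeroing V_supply shorts the top of R1' to ground, so R_th = R1' ‖ R2 = 1.451 kΩ.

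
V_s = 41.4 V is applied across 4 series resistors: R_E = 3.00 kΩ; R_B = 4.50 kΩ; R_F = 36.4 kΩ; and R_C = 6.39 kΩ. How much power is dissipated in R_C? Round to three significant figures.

The common current is I = 41.4/50.29 = 0.8232 mA.
V(R_C) = I·R = 5.260 V; P = V·I = 5.260 × 0.8232 = 4.331 mW.

P ≈ 4.33 mW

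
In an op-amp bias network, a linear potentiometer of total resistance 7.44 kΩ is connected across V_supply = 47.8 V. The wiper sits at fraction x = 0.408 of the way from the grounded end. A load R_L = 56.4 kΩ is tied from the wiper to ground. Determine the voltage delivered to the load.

Split the track: R_lower = x·R_p = 3.036 kΩ, R_upper = (1−x)·R_p = 4.404 kΩ.
R_L loads the lower segment: effective lower R = 2.880 kΩ.
V_out = 47.8 × 2.880/(4.404 + 2.880) = 18.90 V.
(Unloaded: V_out = x·V_supply = 19.5 V.)

V_out ≈ 18.9 V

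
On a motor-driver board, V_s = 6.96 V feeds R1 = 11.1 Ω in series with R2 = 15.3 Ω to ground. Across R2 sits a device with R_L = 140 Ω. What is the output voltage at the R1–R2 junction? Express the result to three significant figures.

V_out ≈ 3.86 V

First combine the lower leg with the load: R2 ‖ R_L = 13.79 Ω.
Then V_out = V_s · R2'/(R1 + R2') = 6.96 × 13.79/24.89 = 3.856 V.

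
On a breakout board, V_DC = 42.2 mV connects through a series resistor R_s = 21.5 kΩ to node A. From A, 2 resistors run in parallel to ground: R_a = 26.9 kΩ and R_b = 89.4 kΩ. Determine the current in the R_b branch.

I ≈ 0.231 µA

Equivalent of the parallel group: R_p = 20.68 kΩ.
Node voltage V_A = V_DC · R_p/(R_s + R_p) = 42.2 × 0.4903 = 20.69 mV.
I(R_b) = V_A / R_b = 20.69/89.4 = 0.2314 µA.
(Check via current divider: I_total = 1.001 µA; share G_k/ΣG = 0.2313 → same result.)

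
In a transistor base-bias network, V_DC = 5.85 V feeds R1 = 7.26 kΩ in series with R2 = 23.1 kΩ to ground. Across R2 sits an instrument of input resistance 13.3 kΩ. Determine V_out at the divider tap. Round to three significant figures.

R2 ‖ R_L = (23.1 × 13.3)/(23.1 + 13.3) = 8.440 kΩ.
Now apply the divider: V_out = 5.85 × 0.5376 = 3.145 V.
(Unloaded it would be 4.45 V; the load pulls it down.)

V_out ≈ 3.14 V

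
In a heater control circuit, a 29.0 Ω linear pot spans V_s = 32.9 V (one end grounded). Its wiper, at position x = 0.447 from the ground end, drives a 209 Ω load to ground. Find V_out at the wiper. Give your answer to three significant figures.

V_out ≈ 14.2 V

Split the track: R_lower = x·R_p = 12.96 Ω, R_upper = (1−x)·R_p = 16.04 Ω.
R_L loads the lower segment: effective lower R = 12.21 Ω.
Then V_out = V_s · 12.21/(16.04 + 12.21) = 14.22 V.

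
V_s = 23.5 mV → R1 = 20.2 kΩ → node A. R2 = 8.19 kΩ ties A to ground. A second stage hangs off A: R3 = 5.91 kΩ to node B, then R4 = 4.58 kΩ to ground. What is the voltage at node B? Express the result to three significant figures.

The second stage (R3 + R4 = 10.49 kΩ) loads node A in parallel with R2.
R2 ‖ (R3+R4) = 4.599 kΩ.
V_A = 23.5 × 4.599/(20.2 + 4.599) = 4.358 mV.
Stage 2 is unloaded, so V_B = V_A · R4/(R3+R4) = 4.358 × 4.58/10.49 = 1.903 mV.

V_B ≈ 1.90 mV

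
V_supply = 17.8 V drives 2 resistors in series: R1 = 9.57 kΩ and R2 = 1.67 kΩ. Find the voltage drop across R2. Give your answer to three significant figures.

Total series resistance ΣR = 9.57 + 1.67 = 11.24 kΩ.
V = V_supply · R/ΣR = 17.8 × 0.1486 = 2.645 V.

V ≈ 2.64 V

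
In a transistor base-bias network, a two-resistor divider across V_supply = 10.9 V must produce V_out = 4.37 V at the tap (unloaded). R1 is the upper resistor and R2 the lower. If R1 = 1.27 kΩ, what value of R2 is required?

R2 ≈ 0.850 kΩ

V_out/V_supply = R2/(R1+R2) = 0.4009.
R2 = R1 · 0.4009/(1 − 0.4009) = 0.8499 kΩ.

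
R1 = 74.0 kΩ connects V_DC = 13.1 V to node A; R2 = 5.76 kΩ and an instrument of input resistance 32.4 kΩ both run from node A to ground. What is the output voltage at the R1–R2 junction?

V_out ≈ 0.812 V

The load sits in parallel with R2, giving an effective lower resistance R2' = R2·R_L/(R2+R_L) = 4.891 kΩ.
Voltage divider with the loaded lower leg: V_out = 13.1 × 4.891/(74.0 + 4.891) = 13.1 × 0.06199 = 0.8121 V.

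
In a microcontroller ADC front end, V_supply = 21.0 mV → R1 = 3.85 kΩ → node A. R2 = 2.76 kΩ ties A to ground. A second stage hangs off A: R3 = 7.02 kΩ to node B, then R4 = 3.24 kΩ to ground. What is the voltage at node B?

The second stage (R3 + R4 = 10.26 kΩ) loads node A in parallel with R2.
R2 ‖ (R3+R4) = 2.175 kΩ.
V_A = 21.0 × 2.175/(3.85 + 2.175) = 7.581 mV.
V_B = V_A × 0.3158 = 2.394 mV.

V_B ≈ 2.39 mV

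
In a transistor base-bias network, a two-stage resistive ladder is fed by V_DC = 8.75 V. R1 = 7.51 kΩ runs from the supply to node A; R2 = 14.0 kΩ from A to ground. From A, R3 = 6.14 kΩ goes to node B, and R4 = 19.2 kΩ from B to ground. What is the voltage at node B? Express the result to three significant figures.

V_B ≈ 3.62 V

The second stage (R3 + R4 = 25.34 kΩ) loads node A in parallel with R2.
R2 ‖ (R3+R4) = 9.018 kΩ.
So V_A = 8.75 × 0.5456 = 4.774 V.
Stage 2 is unloaded, so V_B = V_A · R4/(R3+R4) = 4.774 × 19.2/25.34 = 3.617 V.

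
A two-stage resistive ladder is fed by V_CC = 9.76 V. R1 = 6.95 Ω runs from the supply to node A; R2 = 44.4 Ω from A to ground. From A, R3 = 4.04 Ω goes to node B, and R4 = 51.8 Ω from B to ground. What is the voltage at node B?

V_B ≈ 7.07 V

The second stage (R3 + R4 = 55.84 Ω) loads node A in parallel with R2.
Effective lower resistance at A: R2 ‖ 55.84 = 24.73 Ω.
First divider: V_A = V_CC · 24.73/(6.95 + 24.73) = 7.619 V.
Then the unloaded second divider: V_B = V_A × R4/(R3+R4) = 7.619 × 0.9277 = 7.068 V.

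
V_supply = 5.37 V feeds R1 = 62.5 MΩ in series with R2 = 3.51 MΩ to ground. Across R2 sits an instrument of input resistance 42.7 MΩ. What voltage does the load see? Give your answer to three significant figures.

The load sits in parallel with R2, giving an effective lower resistance R2' = R2·R_L/(R2+R_L) = 3.243 MΩ.
Voltage divider with the loaded lower leg: V_out = 5.37 × 3.243/(62.5 + 3.243) = 5.37 × 0.04933 = 0.2649 V.

V_out ≈ 0.265 V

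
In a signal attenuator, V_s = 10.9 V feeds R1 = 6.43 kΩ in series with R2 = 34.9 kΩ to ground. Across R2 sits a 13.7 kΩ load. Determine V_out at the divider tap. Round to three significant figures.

V_out ≈ 6.59 V

R2 ‖ R_L = (34.9 × 13.7)/(34.9 + 13.7) = 9.838 kΩ.
Then V_out = V_s · R2'/(R1 + R2') = 10.9 × 9.838/16.27 = 6.592 V.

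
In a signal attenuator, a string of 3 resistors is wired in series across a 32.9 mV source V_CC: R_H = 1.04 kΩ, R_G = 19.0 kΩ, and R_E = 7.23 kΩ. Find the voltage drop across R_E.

ΣR = 1.04 + 19.0 + 7.23 = 27.27 kΩ.
Voltage divider: V = V_CC · (7.230 / 27.27) = 32.9 × 0.2651 = 8.723 mV.

V ≈ 8.72 mV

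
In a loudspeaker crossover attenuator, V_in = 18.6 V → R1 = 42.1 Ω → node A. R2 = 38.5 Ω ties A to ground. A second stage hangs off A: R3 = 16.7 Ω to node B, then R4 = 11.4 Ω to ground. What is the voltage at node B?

Node A sees R2 in parallel with the series input of stage 2, R3 + R4 = 28.10 Ω.
Effective lower resistance at A: R2 ‖ 28.10 = 16.24 Ω.
So V_A = 18.6 × 0.2784 = 5.179 V.
Then the unloaded second divider: V_B = V_A × R4/(R3+R4) = 5.179 × 0.4057 = 2.101 V.

V_B ≈ 2.10 V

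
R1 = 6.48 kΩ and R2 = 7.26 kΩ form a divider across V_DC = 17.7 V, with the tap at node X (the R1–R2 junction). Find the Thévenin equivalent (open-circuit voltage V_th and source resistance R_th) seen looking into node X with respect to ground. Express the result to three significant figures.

Open-circuit (no load on X): V_th = V_DC · R2/(R1 + R2) = 17.7 × 7.26/(6.480 + 7.26) = 9.352 V.
With V_DC suppressed (replaced by a short), R_th = R1 ‖ R2 = (6.480 × 7.26)/(6.480 + 7.26) = 3.424 kΩ.

V_th ≈ 9.35 V, R_th ≈ 3.42 kΩ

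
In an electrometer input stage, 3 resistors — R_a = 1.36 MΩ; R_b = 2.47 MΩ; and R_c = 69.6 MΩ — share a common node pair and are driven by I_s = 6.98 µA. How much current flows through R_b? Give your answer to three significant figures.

Total conductance ΣG = 1/1.36 + 1/2.47 + 1/69.6 = 1.155 (units of 1/MΩ).
R_b takes the fraction G_k/ΣG = 0.4049/1.155 = 0.3507, so I = 6.98 × 0.3507 = 2.448 µA.

I ≈ 2.45 µA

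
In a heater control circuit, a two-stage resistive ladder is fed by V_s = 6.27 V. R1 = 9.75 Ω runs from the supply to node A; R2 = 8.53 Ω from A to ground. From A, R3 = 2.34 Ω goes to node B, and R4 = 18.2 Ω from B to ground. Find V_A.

Node A sees R2 in parallel with the series input of stage 2, R3 + R4 = 20.54 Ω.
R2 ‖ (R3+R4) = 6.027 Ω.
First divider: V_A = V_s · 6.027/(9.75 + 6.027) = 2.395 V.

V_A ≈ 2.40 V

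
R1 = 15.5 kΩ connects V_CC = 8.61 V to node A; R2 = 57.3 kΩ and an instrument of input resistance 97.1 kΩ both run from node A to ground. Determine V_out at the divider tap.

R2 ‖ R_L = (57.3 × 97.1)/(57.3 + 97.1) = 36.04 kΩ.
Now apply the divider: V_out = 8.61 × 0.6992 = 6.020 V.

V_out ≈ 6.02 V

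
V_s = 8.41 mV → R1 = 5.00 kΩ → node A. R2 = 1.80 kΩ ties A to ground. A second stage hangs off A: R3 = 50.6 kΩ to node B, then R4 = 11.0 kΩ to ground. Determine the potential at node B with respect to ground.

V_B ≈ 0.389 mV

Looking into the second stage from A: R3 + R4 = 61.60 kΩ appears in parallel with R2.
Effective lower resistance at A: R2 ‖ 61.60 = 1.749 kΩ.
V_A = 8.41 × 1.749/(5.00 + 1.749) = 2.179 mV.
Then the unloaded second divider: V_B = V_A × R4/(R3+R4) = 2.179 × 0.1786 = 0.3892 mV.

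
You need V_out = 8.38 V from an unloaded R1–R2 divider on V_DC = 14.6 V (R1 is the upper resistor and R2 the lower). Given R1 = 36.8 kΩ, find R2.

Required fraction k = V_out/V_DC = 0.5740.
R2 = R1 · 0.5740/(1 − 0.5740) = 49.58 kΩ.

R2 ≈ 49.6 kΩ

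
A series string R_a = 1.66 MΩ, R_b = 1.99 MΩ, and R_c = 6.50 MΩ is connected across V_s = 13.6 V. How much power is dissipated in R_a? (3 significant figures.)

Series current I = V_s/ΣR = 13.6/10.15 = 1.340 µA.
P(R_a) = I²·R_a = (1.340)² × 1.66 = 2.980 µW.

P ≈ 2.98 µW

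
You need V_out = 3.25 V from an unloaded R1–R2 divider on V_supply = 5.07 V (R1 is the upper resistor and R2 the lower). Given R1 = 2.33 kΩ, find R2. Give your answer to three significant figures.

R2 ≈ 4.16 kΩ

V_out/V_supply = R2/(R1+R2) = 0.6410.
Rearranging, R2 = R1·k/(1−k) = 2.33 × 1.786 = 4.161 kΩ.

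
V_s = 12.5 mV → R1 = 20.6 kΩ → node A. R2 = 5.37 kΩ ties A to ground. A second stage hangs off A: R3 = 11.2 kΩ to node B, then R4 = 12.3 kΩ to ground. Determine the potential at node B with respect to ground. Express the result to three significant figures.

V_B ≈ 1.15 mV

Node A sees R2 in parallel with the series input of stage 2, R3 + R4 = 23.50 kΩ.
Effective lower resistance at A: R2 ‖ 23.50 = 4.371 kΩ.
So V_A = 12.5 × 0.1750 = 2.188 mV.
V_B = V_A × 0.5234 = 1.145 mV.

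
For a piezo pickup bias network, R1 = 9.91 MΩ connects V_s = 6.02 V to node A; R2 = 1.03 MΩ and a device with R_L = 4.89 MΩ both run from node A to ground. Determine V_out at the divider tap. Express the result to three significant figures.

V_out ≈ 0.476 V

First combine the lower leg with the load: R2 ‖ R_L = 0.8508 MΩ.
Voltage divider with the loaded lower leg: V_out = 6.02 × 0.8508/(9.91 + 0.8508) = 6.02 × 0.07906 = 0.4760 V.
(Unloaded it would be 0.567 V; the load pulls it down.)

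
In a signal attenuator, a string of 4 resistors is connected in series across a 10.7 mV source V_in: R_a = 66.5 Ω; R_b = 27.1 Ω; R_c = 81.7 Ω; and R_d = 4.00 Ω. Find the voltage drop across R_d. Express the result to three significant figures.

V ≈ 0.239 mV

Total series resistance ΣR = 66.5 + 27.1 + 81.7 + 4.00 = 179.3 Ω.
Voltage divider: V = V_in · (4.000 / 179.3) = 10.7 × 0.02231 = 0.2387 mV.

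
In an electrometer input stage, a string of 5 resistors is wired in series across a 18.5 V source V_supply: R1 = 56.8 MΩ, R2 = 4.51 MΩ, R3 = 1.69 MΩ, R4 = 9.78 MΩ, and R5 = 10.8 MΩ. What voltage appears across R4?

V ≈ 2.16 V

ΣR = 56.8 + 4.51 + 1.69 + 9.78 + 10.8 = 83.58 MΩ.
By the voltage-divider rule, V = 18.5 × 9.780/83.58 = 2.165 V.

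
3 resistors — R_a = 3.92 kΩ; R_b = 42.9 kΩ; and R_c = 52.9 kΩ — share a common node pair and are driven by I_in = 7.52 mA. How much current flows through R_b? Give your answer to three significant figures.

I ≈ 0.590 mA

Conductances: ΣG = 1/3.92 + 1/42.9 + 1/52.9 = 0.2973 (1/kΩ).
By the current-divider rule, I = I_in · G_k/ΣG = 7.52 × 0.07840 = 0.5896 mA.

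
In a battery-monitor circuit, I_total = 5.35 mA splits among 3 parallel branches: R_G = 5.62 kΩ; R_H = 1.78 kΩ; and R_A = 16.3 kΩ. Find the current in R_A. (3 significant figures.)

I ≈ 0.410 mA

ΣG = 1/5.62 + 1/1.78 + 1/16.3 = 0.8011.
By the current-divider rule, I = I_total · G_k/ΣG = 5.35 × 0.07658 = 0.4097 mA.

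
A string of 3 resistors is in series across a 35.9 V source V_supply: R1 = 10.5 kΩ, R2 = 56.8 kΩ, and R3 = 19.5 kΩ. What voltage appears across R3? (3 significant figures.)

V ≈ 8.07 V

ΣR = 10.5 + 56.8 + 19.5 = 86.80 kΩ.
Voltage divider: V = V_supply · (19.50 / 86.80) = 35.9 × 0.2247 = 8.065 V.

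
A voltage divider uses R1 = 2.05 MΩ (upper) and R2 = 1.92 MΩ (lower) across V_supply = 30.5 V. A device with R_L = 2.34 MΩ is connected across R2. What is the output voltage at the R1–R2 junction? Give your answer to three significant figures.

R2 ‖ R_L = (1.92 × 2.34)/(1.92 + 2.34) = 1.055 MΩ.
Voltage divider with the loaded lower leg: V_out = 30.5 × 1.055/(2.05 + 1.055) = 30.5 × 0.3397 = 10.36 V.

V_out ≈ 10.4 V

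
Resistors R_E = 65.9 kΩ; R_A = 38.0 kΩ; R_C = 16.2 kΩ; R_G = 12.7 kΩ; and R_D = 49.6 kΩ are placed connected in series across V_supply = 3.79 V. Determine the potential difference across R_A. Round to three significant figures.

ΣR = 65.9 + 38.0 + 16.2 + 12.7 + 49.6 = 182.4 kΩ.
Voltage divider: V = V_supply · (38.00 / 182.4) = 3.79 × 0.2083 = 0.7896 V.

V ≈ 0.790 V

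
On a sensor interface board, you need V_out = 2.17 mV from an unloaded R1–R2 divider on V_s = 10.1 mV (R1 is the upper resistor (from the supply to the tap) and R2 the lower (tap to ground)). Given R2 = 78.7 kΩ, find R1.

V_out/V_s = R2/(R1+R2) = 0.2149.
R1 = R2·(1/k − 1) = 78.7 × 3.654 = 287.6 kΩ.

R1 ≈ 288 kΩ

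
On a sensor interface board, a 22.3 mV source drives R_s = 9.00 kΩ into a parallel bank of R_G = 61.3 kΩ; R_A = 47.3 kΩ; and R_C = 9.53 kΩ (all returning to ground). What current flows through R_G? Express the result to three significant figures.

I ≈ 0.159 µA

Combine the parallel branches: R_p = (1/61.3 + 1/47.3 + 1/9.53)⁻¹ = 7.023 kΩ.
V_A by voltage divider: V_A = 22.3 × 7.023/(9.00 + 7.023) = 9.774 mV.
Branch current I = V_A/R_G = 9.774/61.3 = 0.1595 µA.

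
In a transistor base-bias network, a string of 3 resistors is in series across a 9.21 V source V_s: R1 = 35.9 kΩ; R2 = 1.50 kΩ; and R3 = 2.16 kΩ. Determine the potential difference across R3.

Series total: ΣR = 35.9 + 1.50 + 2.16 = 39.56 kΩ.
Voltage divider: V = V_s · (2.160 / 39.56) = 9.21 × 0.05460 = 0.5029 V.

V ≈ 0.503 V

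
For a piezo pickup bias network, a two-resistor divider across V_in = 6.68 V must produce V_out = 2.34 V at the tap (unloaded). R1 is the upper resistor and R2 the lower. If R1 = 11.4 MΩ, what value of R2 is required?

The divider ratio is R2/(R1+R2) = 2.34/6.68 = 0.3503.
So R2 = R1 · V_out/(V_in − V_out) = 11.4 × 2.34/(6.68 − 2.34) = 11.4 × 0.5392 = 6.147 MΩ.

R2 ≈ 6.15 MΩ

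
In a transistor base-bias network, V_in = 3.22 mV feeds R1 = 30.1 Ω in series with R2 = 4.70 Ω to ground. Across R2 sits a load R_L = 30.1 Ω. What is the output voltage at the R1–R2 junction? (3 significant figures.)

V_out ≈ 0.383 mV

The load sits in parallel with R2, giving an effective lower resistance R2' = R2·R_L/(R2+R_L) = 4.065 Ω.
Voltage divider with the loaded lower leg: V_out = 3.22 × 4.065/(30.1 + 4.065) = 3.22 × 0.1190 = 0.3831 mV.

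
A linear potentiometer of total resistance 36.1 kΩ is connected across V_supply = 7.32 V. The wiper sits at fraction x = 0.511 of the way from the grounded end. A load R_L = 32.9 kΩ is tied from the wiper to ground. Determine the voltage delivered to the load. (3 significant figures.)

V_out ≈ 2.94 V

The pot divides into 17.65 kΩ above the wiper and 18.45 kΩ below.
(x·R_p) ‖ R_L = 11.82 kΩ.
V_out = 7.32 × 11.82/(17.65 + 11.82) = 2.936 V.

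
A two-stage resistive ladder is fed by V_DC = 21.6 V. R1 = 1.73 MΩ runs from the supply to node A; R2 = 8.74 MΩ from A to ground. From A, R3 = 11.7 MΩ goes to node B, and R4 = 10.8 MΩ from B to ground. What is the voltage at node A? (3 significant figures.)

V_A ≈ 16.9 V

Looking into the second stage from A: R3 + R4 = 22.50 MΩ appears in parallel with R2.
Effective lower resistance at A: R2 ‖ 22.50 = 6.295 MΩ.
First divider: V_A = V_DC · 6.295/(1.73 + 6.295) = 16.94 V.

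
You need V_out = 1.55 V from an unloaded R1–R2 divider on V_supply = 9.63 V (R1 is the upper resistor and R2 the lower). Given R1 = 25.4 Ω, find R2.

R2 ≈ 4.87 Ω

V_out/V_supply = R2/(R1+R2) = 0.1610.
Rearranging, R2 = R1·k/(1−k) = 25.4 × 0.1918 = 4.873 Ω.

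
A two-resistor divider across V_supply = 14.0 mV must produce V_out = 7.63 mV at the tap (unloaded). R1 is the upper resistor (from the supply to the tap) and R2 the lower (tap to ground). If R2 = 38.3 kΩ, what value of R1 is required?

The divider ratio is R2/(R1+R2) = 7.63/14.0 = 0.5450.
Rearranging, R1 = R2·(1−k)/k = 38.3 × 0.8349 = 31.98 kΩ.

R1 ≈ 32.0 kΩ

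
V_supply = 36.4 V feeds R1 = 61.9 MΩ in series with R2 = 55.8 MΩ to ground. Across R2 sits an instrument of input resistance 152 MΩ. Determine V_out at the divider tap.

V_out ≈ 14.5 V

R2 ‖ R_L = (55.8 × 152)/(55.8 + 152) = 40.82 MΩ.
Now apply the divider: V_out = 36.4 × 0.3974 = 14.46 V.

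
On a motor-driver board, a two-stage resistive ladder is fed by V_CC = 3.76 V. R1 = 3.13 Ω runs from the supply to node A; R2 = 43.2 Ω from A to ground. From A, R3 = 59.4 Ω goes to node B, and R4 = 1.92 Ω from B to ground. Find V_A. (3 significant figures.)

V_A ≈ 3.35 V

Node A sees R2 in parallel with the series input of stage 2, R3 + R4 = 61.32 Ω.
R2 ‖ (R3+R4) = 25.34 Ω.
First divider: V_A = V_CC · 25.34/(3.13 + 25.34) = 3.347 V.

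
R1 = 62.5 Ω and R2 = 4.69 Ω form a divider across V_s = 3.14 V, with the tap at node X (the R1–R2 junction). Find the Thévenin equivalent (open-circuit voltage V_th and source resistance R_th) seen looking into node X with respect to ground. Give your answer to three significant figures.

With X open, the divider is unloaded: V_th = 3.14 × 4.69/67.19 = 0.2192 V.
Looking into X with the source shorted: R_th = R1·R2/(R1+R2) = 62.50 × 4.69/67.19 = 4.363 Ω.

V_th ≈ 0.219 V, R_th ≈ 4.36 Ω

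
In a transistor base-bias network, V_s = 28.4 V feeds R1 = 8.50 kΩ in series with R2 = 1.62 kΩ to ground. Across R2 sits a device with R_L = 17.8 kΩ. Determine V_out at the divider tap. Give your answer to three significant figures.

V_out ≈ 4.22 V

First combine the lower leg with the load: R2 ‖ R_L = 1.485 kΩ.
Voltage divider with the loaded lower leg: V_out = 28.4 × 1.485/(8.50 + 1.485) = 28.4 × 0.1487 = 4.223 V.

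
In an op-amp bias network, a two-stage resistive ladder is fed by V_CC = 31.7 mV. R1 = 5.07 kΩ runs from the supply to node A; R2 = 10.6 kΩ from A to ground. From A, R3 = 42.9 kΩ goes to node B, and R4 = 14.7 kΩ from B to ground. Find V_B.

Looking into the second stage from A: R3 + R4 = 57.60 kΩ appears in parallel with R2.
R2 ‖ (R3+R4) = 8.952 kΩ.
So V_A = 31.7 × 0.6384 = 20.24 mV.
Stage 2 is unloaded, so V_B = V_A · R4/(R3+R4) = 20.24 × 14.7/57.60 = 5.165 mV.

V_B ≈ 5.17 mV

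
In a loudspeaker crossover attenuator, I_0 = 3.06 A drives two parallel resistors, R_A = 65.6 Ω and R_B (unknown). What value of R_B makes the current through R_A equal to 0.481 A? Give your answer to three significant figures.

The fraction through R_A equals R_B/(R_A+R_B).
With f = 0.1572, R_B = R_A · f/(1−f) = 65.6 × 0.1865 = 12.23 Ω.

R_B ≈ 12.2 Ω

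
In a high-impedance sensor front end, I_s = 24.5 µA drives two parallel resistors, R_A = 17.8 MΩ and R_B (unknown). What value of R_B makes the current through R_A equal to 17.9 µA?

R_B ≈ 48.3 MΩ

The fraction through R_A equals R_B/(R_A+R_B).
17.9/24.5 = R_B/(R_A + R_B) → R_B = R_A · (0.7306)/(1 − 0.7306) = 17.8 × 2.712 = 48.28 MΩ.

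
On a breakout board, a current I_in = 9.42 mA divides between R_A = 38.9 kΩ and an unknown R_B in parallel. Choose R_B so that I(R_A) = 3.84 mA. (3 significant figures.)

Two-branch current divider: I_A = I_in · R_B/(R_A + R_B).
3.84/9.42 = R_B/(R_A + R_B) → R_B = R_A · (0.4076)/(1 − 0.4076) = 38.9 × 0.6882 = 26.77 kΩ.

R_B ≈ 26.8 kΩ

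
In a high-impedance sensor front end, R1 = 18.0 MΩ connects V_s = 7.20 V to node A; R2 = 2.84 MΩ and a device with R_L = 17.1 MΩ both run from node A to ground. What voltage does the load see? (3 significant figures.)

First combine the lower leg with the load: R2 ‖ R_L = 2.436 MΩ.
Now apply the divider: V_out = 7.20 × 0.1192 = 0.8581 V.

V_out ≈ 0.858 V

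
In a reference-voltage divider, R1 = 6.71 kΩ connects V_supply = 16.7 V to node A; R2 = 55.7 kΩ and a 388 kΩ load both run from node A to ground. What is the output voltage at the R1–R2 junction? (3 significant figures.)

The load sits in parallel with R2, giving an effective lower resistance R2' = R2·R_L/(R2+R_L) = 48.71 kΩ.
Voltage divider with the loaded lower leg: V_out = 16.7 × 48.71/(6.71 + 48.71) = 16.7 × 0.8789 = 14.68 V.

V_out ≈ 14.7 V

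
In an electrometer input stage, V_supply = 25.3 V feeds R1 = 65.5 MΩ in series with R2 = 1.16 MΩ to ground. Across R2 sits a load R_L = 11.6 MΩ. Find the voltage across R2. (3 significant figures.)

V_out ≈ 0.401 V

R2 ‖ R_L = (1.16 × 11.6)/(1.16 + 11.6) = 1.055 MΩ.
Now apply the divider: V_out = 25.3 × 0.01584 = 0.4009 V.
(Unloaded it would be 0.440 V; the load pulls it down.)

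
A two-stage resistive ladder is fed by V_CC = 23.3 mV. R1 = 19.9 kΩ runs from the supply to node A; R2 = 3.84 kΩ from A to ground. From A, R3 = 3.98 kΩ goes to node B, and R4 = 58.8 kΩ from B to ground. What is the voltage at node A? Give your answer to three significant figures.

V_A ≈ 3.59 mV

Looking into the second stage from A: R3 + R4 = 62.78 kΩ appears in parallel with R2.
R2 ‖ (R3+R4) = 3.619 kΩ.
First divider: V_A = V_CC · 3.619/(19.9 + 3.619) = 3.585 mV.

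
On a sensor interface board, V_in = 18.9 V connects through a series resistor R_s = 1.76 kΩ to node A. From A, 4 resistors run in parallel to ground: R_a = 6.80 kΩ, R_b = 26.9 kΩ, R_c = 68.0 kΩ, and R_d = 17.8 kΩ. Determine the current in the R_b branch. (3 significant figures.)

I ≈ 0.485 mA

Combine the parallel branches: R_p = (1/6.80 + 1/26.9 + 1/68.0 + 1/17.8)⁻¹ = 3.920 kΩ.
Node voltage V_A = V_in · R_p/(R_s + R_p) = 18.9 × 0.6901 = 13.04 V.
I(R_b) = V_A / R_b = 13.04/26.9 = 0.4849 mA.
(Equivalently: I_total = 3.328 mA, then current-divider fraction G_k/ΣG = 0.1457.)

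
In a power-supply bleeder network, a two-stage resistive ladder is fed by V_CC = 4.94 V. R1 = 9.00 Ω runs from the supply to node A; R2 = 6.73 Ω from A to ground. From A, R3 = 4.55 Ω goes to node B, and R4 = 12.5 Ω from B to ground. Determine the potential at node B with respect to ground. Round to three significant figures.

V_B ≈ 1.26 V

Node A sees R2 in parallel with the series input of stage 2, R3 + R4 = 17.05 Ω.
Effective lower resistance at A: R2 ‖ 17.05 = 4.825 Ω.
So V_A = 4.94 × 0.3490 = 1.724 V.
V_B = V_A × 0.7331 = 1.264 V.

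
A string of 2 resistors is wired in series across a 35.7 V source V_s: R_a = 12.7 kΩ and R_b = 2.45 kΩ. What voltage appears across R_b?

Series total: ΣR = 12.7 + 2.45 = 15.15 kΩ.
Voltage divider: V = V_s · (2.450 / 15.15) = 35.7 × 0.1617 = 5.773 V.

V ≈ 5.77 V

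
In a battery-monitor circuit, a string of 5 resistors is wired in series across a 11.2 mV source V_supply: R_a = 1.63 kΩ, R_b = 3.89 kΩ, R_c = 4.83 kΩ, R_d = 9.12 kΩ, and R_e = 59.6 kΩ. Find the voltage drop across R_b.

V ≈ 0.551 mV

Total series resistance ΣR = 1.63 + 3.89 + 4.83 + 9.12 + 59.6 = 79.07 kΩ.
By the voltage-divider rule, V = 11.2 × 3.890/79.07 = 0.5510 mV.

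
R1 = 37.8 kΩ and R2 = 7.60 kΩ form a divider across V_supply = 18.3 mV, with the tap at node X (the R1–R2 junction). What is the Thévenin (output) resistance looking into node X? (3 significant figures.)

Zeroing V_supply shorts the top of R1 to ground, so R_th = R1 ‖ R2 = 6.328 kΩ.

R_th ≈ 6.33 kΩ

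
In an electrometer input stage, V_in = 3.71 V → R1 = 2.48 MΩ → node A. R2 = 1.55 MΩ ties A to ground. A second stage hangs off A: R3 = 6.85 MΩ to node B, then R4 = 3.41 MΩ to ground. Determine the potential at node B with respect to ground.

V_B ≈ 0.434 V

Looking into the second stage from A: R3 + R4 = 10.26 MΩ appears in parallel with R2.
Effective lower resistance at A: R2 ‖ 10.26 = 1.347 MΩ.
First divider: V_A = V_in · 1.347/(2.48 + 1.347) = 1.306 V.
Stage 2 is unloaded, so V_B = V_A · R4/(R3+R4) = 1.306 × 3.41/10.26 = 0.4339 V.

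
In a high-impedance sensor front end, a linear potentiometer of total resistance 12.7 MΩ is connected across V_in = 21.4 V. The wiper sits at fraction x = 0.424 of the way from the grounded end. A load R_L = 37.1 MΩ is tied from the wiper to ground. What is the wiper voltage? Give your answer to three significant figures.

The pot divides into 7.315 MΩ above the wiper and 5.385 MΩ below.
(x·R_p) ‖ R_L = 4.702 MΩ.
Loaded-divider output: V_out = 21.4 × 0.3913 = 8.374 V.

V_out ≈ 8.37 V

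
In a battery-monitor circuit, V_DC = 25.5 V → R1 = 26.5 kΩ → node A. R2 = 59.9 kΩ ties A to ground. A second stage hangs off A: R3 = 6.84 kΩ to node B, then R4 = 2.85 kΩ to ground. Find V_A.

The second stage (R3 + R4 = 9.690 kΩ) loads node A in parallel with R2.
R2 ‖ (R3+R4) = 8.341 kΩ.
First divider: V_A = V_DC · 8.341/(26.5 + 8.341) = 6.105 V.

V_A ≈ 6.10 V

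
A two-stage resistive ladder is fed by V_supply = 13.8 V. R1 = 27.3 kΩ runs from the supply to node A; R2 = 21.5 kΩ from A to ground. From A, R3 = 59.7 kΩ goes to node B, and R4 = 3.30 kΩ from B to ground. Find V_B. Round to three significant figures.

Looking into the second stage from A: R3 + R4 = 63.00 kΩ appears in parallel with R2.
Effective lower resistance at A: R2 ‖ 63.00 = 16.03 kΩ.
So V_A = 13.8 × 0.3699 = 5.105 V.
Stage 2 is unloaded, so V_B = V_A · R4/(R3+R4) = 5.105 × 3.30/63.00 = 0.2674 V.

V_B ≈ 0.267 V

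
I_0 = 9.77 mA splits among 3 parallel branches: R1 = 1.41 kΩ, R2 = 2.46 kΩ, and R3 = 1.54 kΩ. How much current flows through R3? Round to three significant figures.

I ≈ 3.59 mA

Conductances: ΣG = 1/1.41 + 1/2.46 + 1/1.54 = 1.765 (1/kΩ).
R3 takes the fraction G_k/ΣG = 0.6494/1.765 = 0.3679, so I = 9.77 × 0.3679 = 3.594 mA.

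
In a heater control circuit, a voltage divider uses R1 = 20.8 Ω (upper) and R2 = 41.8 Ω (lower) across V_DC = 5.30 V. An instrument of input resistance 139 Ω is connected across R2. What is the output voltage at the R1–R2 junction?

The load sits in parallel with R2, giving an effective lower resistance R2' = R2·R_L/(R2+R_L) = 32.14 Ω.
Voltage divider with the loaded lower leg: V_out = 5.30 × 32.14/(20.8 + 32.14) = 5.30 × 0.6071 = 3.217 V.
(Unloaded it would be 3.54 V; the load pulls it down.)

V_out ≈ 3.22 V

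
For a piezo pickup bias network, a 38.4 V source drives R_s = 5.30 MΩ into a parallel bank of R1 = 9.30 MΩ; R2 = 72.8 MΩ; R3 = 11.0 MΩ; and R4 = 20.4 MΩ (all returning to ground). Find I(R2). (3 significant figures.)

I ≈ 0.221 µA

Combine the parallel branches: R_p = (1/9.30 + 1/72.8 + 1/11.0 + 1/20.4)⁻¹ = 3.829 MΩ.
Node voltage V_A = V_supply · R_p/(R_s + R_p) = 38.4 × 0.4194 = 16.11 V.
I(R2) = V_A / R2 = 16.11/72.8 = 0.2212 µA.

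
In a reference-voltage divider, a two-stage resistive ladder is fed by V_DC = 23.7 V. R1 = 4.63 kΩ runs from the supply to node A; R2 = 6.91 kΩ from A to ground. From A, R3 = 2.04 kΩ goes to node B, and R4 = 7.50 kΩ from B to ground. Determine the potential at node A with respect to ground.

Looking into the second stage from A: R3 + R4 = 9.540 kΩ appears in parallel with R2.
Effective lower resistance at A: R2 ‖ 9.540 = 4.007 kΩ.
First divider: V_A = V_DC · 4.007/(4.63 + 4.007) = 11.00 V.

V_A ≈ 11.0 V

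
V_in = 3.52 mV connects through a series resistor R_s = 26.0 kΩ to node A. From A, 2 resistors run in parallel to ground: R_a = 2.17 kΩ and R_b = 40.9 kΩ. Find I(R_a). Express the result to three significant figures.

I ≈ 0.119 µA

Equivalent of the parallel group: R_p = 2.061 kΩ.
V_A = 3.52 × 2.061/28.06 = 0.2585 mV.
Branch current I = V_A/R_a = 0.2585/2.17 = 0.1191 µA.
(Check via current divider: I_total = 0.1254 µA; share G_k/ΣG = 0.9496 → same result.)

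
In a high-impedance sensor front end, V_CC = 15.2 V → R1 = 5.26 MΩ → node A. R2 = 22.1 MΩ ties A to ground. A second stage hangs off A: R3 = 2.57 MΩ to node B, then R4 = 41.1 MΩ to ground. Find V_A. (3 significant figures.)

Node A sees R2 in parallel with the series input of stage 2, R3 + R4 = 43.67 MΩ.
R2 ‖ (R3+R4) = 14.67 MΩ.
So V_A = 15.2 × 0.7361 = 11.19 V.

V_A ≈ 11.2 V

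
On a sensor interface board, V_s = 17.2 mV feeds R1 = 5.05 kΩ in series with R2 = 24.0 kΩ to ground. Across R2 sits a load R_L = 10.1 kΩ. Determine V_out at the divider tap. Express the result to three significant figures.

R2 ‖ R_L = (24.0 × 10.1)/(24.0 + 10.1) = 7.109 kΩ.
Now apply the divider: V_out = 17.2 × 0.5847 = 10.06 mV.

V_out ≈ 10.1 mV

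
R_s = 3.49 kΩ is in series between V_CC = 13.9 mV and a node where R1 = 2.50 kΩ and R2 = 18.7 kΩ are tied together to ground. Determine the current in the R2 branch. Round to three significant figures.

Parallel bank: R_p = 1/(1/2.50 + 1/18.7) = 2.205 kΩ.
V_A by voltage divider: V_A = 13.9 × 2.205/(3.49 + 2.205) = 5.382 mV.
Branch current I = V_A/R2 = 5.382/18.7 = 0.2878 µA.
(Check via current divider: I_total = 2.441 µA; share G_k/ΣG = 0.1179 → same result.)

I ≈ 0.288 µA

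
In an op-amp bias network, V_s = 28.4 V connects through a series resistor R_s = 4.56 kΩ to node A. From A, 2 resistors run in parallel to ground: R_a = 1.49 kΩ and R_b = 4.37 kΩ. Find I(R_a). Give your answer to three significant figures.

I ≈ 3.73 mA

Parallel bank: R_p = 1/(1/1.49 + 1/4.37) = 1.111 kΩ.
V_A by voltage divider: V_A = 28.4 × 1.111/(4.56 + 1.111) = 5.564 V.
I(R_a) = V_A / R_a = 5.564/1.49 = 3.734 mA.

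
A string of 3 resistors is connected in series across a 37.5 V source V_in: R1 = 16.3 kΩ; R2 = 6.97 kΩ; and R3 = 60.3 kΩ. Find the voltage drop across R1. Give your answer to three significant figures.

V ≈ 7.31 V

ΣR = 16.3 + 6.97 + 60.3 = 83.57 kΩ.
Voltage divider: V = V_in · (16.30 / 83.57) = 37.5 × 0.1950 = 7.314 V.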